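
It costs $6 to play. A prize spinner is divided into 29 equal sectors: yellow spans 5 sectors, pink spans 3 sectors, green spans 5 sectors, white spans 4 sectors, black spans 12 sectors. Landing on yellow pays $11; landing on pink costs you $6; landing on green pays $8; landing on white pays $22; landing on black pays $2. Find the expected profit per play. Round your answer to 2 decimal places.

$0.52

E[payout] = (5/29)·11 + (3/29)·(-6) + (5/29)·8 + (4/29)·22 + (12/29)·2 = 189/29
Expected profit = 189/29 − 6 = 15/29 ≈ $0.52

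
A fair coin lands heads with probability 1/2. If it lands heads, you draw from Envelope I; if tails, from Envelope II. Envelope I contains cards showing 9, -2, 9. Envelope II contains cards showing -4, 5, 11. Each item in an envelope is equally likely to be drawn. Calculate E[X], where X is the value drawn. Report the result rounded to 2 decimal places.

E[X | Envelope I] = (9 − 2 + 9)/3 = 16/3
E[X | Envelope II] = (-4 + 5 + 11)/3 = 4
E[X] = (1/2)·16/3 + (1/2)·4 = 14/3 ≈ 4.67

4.67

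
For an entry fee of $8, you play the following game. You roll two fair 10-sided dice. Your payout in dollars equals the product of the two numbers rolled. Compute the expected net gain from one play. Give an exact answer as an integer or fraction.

89/4 dollars

Distribution of the product of the two numbers rolled: 1 w.p. 1/100, 2 w.p. 1/50, 3 w.p. 1/50, 4 w.p. 3/100, 5 w.p. 1/50, 6 w.p. 1/25, …
E[payout] = (1/100)·1 + (1/50)·2 + (1/50)·3 + (3/100)·4 + (1/50)·5 + (1/25)·6 + (1/50)·7 + (1/25)·8 + (3/100)·9 + (1/25)·10 + (1/25)·12 + (1/50)·14 + (1/50)·15 + (3/100)·16 + (1/25)·18 + (1/25)·20 + (1/50)·21 + (1/25)·24 + (1/100)·25 + (1/50)·27 + (1/50)·28 + (1/25)·30 + (1/50)·32 + (1/50)·35 + (3/100)·36 + (1/25)·40 + (1/50)·42 + (1/50)·45 + (1/50)·48 + (1/100)·49 + (1/50)·50 + (1/50)·54 + (1/50)·56 + (1/50)·60 + (1/50)·63 + (1/100)·64 + (1/50)·70 + (1/50)·72 + (1/50)·80 + (1/100)·81 + (1/50)·90 + (1/100)·100 = 121/4
Expected profit = 121/4 − 8 = 89/4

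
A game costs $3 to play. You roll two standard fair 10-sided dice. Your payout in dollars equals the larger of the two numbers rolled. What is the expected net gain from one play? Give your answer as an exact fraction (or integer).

83/20 dollars

Distribution of the larger of the two numbers rolled: 1 w.p. 1/100, 2 w.p. 3/100, 3 w.p. 1/20, 4 w.p. 7/100, 5 w.p. 9/100, 6 w.p. 11/100, …
E[payout] = (1/100)·1 + (3/100)·2 + (1/20)·3 + (7/100)·4 + (9/100)·5 + (11/100)·6 + (13/100)·7 + (3/20)·8 + (17/100)·9 + (19/100)·10 = 143/20
Expected profit = 143/20 − 3 = 83/20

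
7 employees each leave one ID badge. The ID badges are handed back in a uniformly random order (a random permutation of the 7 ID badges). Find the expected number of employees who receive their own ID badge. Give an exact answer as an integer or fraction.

Let Xᵢ = 1 if person i gets their own ID badge. For each i, P(Xᵢ=1) = 1/7.
By linearity of expectation, E[X₁+…+X_7] = 7·(1/7) = 1.

1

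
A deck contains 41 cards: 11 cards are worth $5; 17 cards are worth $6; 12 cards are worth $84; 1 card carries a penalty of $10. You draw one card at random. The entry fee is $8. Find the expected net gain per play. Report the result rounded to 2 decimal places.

$20.17

E[payout] = (11/41)·5 + (17/41)·6 + (12/41)·84 + (1/41)·(-10) = 1155/41
Expected profit = 1155/41 − 8 = 827/41 ≈ $20.17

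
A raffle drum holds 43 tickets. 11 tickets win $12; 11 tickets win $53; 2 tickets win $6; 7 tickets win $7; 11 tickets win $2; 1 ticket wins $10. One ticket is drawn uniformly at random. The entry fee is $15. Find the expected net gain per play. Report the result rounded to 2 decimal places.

$3.79

E[payout] = (11/43)·12 + (11/43)·53 + (2/43)·6 + (7/43)·7 + (11/43)·2 + (1/43)·10 = 808/43
Expected profit = 808/43 − 15 = 163/43 ≈ $3.79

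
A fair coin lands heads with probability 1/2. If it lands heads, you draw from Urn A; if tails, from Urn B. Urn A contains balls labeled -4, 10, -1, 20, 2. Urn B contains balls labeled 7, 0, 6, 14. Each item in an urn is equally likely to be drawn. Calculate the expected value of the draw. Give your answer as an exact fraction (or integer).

243/40

E[X | Urn A] = (-4 + 10 − 1 + 20 + 2)/5 = 27/5
E[X | Urn B] = (7 + 0 + 6 + 14)/4 = 27/4
E[X] = (1/2)·27/5 + (1/2)·27/4 = 243/40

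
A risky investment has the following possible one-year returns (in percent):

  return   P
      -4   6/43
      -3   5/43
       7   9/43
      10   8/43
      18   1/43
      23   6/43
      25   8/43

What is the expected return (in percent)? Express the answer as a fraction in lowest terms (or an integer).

460/43

E[X] = (6/43)·(-4) + (5/43)·(-3) + (9/43)·7 + (8/43)·10 + (1/43)·18 + (6/43)·23 + (8/43)·25
     = 460/43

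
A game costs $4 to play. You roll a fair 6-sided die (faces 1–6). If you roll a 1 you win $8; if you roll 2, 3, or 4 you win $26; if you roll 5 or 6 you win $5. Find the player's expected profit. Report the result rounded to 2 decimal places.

E[payout] = (1/3)·5 + (1/6)·8 + (1/2)·26 = 16
Expected profit = 16 − 4 = 12 ≈ $12.00

$12.00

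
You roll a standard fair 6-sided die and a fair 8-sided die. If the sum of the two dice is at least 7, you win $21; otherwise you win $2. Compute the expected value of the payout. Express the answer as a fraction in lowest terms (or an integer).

241/16 dollars

E[payout] = (5/16)·2 + (11/16)·21 = 241/16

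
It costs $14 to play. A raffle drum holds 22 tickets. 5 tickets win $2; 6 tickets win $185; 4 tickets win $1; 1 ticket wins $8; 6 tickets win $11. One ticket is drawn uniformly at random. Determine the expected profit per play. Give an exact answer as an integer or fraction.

445/11 dollars

E[payout] = (5/22)·2 + (6/22)·185 + (4/22)·1 + (1/22)·8 + (6/22)·11 = 599/11
Expected profit = 599/11 − 14 = 445/11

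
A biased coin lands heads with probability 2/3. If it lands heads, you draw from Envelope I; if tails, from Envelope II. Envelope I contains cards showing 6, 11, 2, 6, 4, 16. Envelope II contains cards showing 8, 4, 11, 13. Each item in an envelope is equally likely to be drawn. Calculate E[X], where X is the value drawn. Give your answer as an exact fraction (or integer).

E[X | Envelope I] = (6 + 11 + 2 + 6 + 4 + 16)/6 = 15/2
E[X | Envelope II] = (8 + 4 + 11 + 13)/4 = 9
E[X] = (2/3)·15/2 + (1/3)·9 = 8

8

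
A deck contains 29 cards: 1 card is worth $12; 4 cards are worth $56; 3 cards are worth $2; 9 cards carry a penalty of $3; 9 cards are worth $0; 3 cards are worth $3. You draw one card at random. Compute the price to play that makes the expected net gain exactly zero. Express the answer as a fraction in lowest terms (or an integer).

E[payout] = (1/29)·12 + (4/29)·56 + (3/29)·2 + (9/29)·(-3) + (9/29)·0 + (3/29)·3 = 224/29
Fair fee = E[payout] = 224/29

224/29 dollars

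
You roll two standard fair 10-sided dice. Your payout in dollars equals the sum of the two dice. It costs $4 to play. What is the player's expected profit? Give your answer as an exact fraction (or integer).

$7

Distribution of the sum of the two dice: 2 w.p. 1/100, 3 w.p. 1/50, 4 w.p. 3/100, 5 w.p. 1/25, 6 w.p. 1/20, 7 w.p. 3/50, …
E[payout] = (1/100)·2 + (1/50)·3 + (3/100)·4 + (1/25)·5 + (1/20)·6 + (3/50)·7 + (7/100)·8 + (2/25)·9 + (9/100)·10 + (1/10)·11 + (9/100)·12 + (2/25)·13 + (7/100)·14 + (3/50)·15 + (1/20)·16 + (1/25)·17 + (3/100)·18 + (1/50)·19 + (1/100)·20 = 11
Expected profit = 11 − 4 = 7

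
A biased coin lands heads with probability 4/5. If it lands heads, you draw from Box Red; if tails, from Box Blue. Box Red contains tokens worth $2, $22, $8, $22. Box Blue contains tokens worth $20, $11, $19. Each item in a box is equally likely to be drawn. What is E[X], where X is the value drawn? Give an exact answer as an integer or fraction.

212/15 dollars

E[X | Box Red] = (2 + 22 + 8 + 22)/4 = 27/2
E[X | Box Blue] = (20 + 11 + 19)/3 = 50/3
E[X] = (4/5)·27/2 + (1/5)·50/3 = 212/15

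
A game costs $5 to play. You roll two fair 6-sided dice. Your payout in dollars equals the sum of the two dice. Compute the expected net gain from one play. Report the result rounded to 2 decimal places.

Distribution of the sum of the two dice: 2 w.p. 1/36, 3 w.p. 1/18, 4 w.p. 1/12, 5 w.p. 1/9, 6 w.p. 5/36, 7 w.p. 1/6, …
E[payout] = (1/36)·2 + (1/18)·3 + (1/12)·4 + (1/9)·5 + (5/36)·6 + (1/6)·7 + (5/36)·8 + (1/9)·9 + (1/12)·10 + (1/18)·11 + (1/36)·12 = 7
Expected profit = 7 − 5 = 2 ≈ $2.00

$2.00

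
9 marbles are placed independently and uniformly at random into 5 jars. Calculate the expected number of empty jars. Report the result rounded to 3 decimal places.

Let Xⱼ=1 if jar j is empty. P(Xⱼ=1) = ((5-1)/5)^9 = 262144/1953125.
By linearity, E[#empty] = 5·262144/1953125 = 262144/390625.
≈ 0.671

0.671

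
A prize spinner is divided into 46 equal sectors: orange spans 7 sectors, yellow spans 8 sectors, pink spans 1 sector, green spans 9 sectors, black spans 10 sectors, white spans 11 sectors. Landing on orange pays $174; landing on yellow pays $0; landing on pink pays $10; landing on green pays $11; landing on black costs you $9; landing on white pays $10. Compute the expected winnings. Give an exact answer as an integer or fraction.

E[payout] = (7/46)·174 + (8/46)·0 + (1/46)·10 + (9/46)·11 + (10/46)·(-9) + (11/46)·10 = 1347/46

1347/46 dollars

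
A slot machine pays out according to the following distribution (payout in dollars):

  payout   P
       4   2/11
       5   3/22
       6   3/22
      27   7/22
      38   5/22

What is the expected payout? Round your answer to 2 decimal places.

$19.45

E[X] = (2/11)·4 + (3/22)·5 + (3/22)·6 + (7/22)·27 + (5/22)·38
     = 214/11 ≈ 19.45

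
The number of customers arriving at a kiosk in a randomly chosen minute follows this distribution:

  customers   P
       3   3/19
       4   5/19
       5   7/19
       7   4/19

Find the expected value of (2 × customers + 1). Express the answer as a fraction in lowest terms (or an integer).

E[2x+1] = (3/19)·7 + (5/19)·9 + (7/19)·11 + (4/19)·15
     = 203/19

203/19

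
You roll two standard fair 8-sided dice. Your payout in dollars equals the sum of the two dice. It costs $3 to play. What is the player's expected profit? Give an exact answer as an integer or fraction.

$6

Distribution of the sum of the two dice: 2 w.p. 1/64, 3 w.p. 1/32, 4 w.p. 3/64, 5 w.p. 1/16, 6 w.p. 5/64, 7 w.p. 3/32, …
E[payout] = (1/64)·2 + (1/32)·3 + (3/64)·4 + (1/16)·5 + (5/64)·6 + (3/32)·7 + (7/64)·8 + (1/8)·9 + (7/64)·10 + (3/32)·11 + (5/64)·12 + (1/16)·13 + (3/64)·14 + (1/32)·15 + (1/64)·16 = 9
Expected profit = 9 − 3 = 6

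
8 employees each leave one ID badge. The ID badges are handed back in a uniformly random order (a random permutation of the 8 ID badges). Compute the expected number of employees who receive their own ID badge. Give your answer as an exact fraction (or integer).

Let Xᵢ = 1 if person i gets their own ID badge. For each i, P(Xᵢ=1) = 1/8.
By linearity of expectation, E[X₁+…+X_8] = 8·(1/8) = 1.

1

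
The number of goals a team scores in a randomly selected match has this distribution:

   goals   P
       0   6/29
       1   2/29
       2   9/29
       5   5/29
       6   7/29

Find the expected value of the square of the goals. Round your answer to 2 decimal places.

E[X²] = (6/29)·0 + (2/29)·1 + (9/29)·4 + (5/29)·25 + (7/29)·36
     = 415/29 ≈ 14.31

14.31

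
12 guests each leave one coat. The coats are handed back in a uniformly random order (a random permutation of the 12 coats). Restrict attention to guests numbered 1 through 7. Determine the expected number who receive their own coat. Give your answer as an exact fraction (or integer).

7/12

Let Xᵢ = 1 if person i gets their own coat. For each i, P(Xᵢ=1) = 1/12.
By linearity of expectation, E[X₁+…+X_7] = 7·(1/12) = 7/12.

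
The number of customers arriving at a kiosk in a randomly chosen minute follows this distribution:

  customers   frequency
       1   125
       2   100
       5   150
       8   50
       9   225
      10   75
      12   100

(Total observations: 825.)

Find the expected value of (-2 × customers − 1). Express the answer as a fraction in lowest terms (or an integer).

Total = 825, so P(customers=1) = 125/825, etc.
E[-2x-1] = (5/33)·(-3) + (4/33)·(-5) + (2/11)·(-11) + (2/33)·(-17) + (3/11)·(-19) + (1/11)·(-21) + (4/33)·(-25)
     = -469/33

-469/33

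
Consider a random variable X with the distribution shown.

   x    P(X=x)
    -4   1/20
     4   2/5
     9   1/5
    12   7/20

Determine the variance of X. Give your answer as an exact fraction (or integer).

476/25

E[X] = (1/20)·(-4) + (2/5)·4 + (1/5)·9 + (7/20)·12 = 37/5
E[X²] = (1/20)·16 + (2/5)·16 + (1/5)·81 + (7/20)·144 = 369/5
Var(X) = 369/5 − (37/5)² = 476/25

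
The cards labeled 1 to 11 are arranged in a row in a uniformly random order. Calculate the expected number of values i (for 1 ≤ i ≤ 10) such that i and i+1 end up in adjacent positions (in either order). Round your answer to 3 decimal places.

1.818

For each i ∈ {1,…,10}, let Xᵢ = 1 if i and i+1 are adjacent. P(Xᵢ=1) = 2·(11−1)!/11! = 2/11.
By linearity, E[ΣXᵢ] = (10)·(2/11) = 20/11.
≈ 1.818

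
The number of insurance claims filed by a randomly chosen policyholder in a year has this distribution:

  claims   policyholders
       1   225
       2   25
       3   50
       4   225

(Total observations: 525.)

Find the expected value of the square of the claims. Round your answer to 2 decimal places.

8.33

Total = 525, so P(claims=1) = 225/525, etc.
E[X²] = (3/7)·1 + (1/21)·4 + (2/21)·9 + (3/7)·16
     = 25/3 ≈ 8.33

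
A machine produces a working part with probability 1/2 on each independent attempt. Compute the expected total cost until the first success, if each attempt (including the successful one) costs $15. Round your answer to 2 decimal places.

$30.00

E[#attempts] = 1/p = 2; E[cost] = 15·2 = 30.
≈ 30.00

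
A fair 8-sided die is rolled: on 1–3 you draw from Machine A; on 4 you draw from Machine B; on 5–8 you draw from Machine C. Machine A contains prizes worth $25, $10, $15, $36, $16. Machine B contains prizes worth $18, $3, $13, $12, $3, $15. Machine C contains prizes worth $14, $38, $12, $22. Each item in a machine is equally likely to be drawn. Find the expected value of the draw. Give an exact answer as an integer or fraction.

296/15 dollars

E[X | Machine A] = (25 + 10 + 15 + 36 + 16)/5 = 102/5
E[X | Machine B] = (18 + 3 + 13 + 12 + 3 + 15)/6 = 32/3
E[X | Machine C] = (14 + 38 + 12 + 22)/4 = 43/2
E[X] = (3/8)·102/5 + (1/8)·32/3 + (1/2)·43/2 = 296/15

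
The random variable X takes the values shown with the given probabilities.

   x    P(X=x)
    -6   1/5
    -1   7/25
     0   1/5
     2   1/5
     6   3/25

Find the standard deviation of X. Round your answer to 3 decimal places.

E[X] = -9/25, E[X²] = 63/5
Var(X) = E[X²] − (E[X])² = 63/5 − 81/625 = 7794/625
SD(X) = √(7794/625) ≈ 3.531

3.531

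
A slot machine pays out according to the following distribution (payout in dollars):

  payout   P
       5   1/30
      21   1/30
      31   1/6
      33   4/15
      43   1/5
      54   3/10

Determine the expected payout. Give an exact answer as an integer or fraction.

E[X] = (1/30)·5 + (1/30)·21 + (1/6)·31 + (4/15)·33 + (1/5)·43 + (3/10)·54
     = 1189/30

1189/30 dollars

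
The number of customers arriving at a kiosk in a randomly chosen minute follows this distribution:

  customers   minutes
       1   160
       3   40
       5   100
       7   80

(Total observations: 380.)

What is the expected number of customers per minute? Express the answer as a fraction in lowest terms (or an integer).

67/19

Total = 380, so P(customers=1) = 160/380, etc.
E[X] = (8/19)·1 + (2/19)·3 + (5/19)·5 + (4/19)·7
     = 67/19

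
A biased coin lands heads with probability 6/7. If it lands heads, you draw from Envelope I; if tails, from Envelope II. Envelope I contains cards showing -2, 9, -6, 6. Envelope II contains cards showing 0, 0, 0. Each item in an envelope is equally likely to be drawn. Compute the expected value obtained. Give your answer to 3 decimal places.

1.500

E[X | Envelope I] = (-2 + 9 − 6 + 6)/4 = 7/4
E[X | Envelope II] = (0 + 0 + 0)/3 = 0
E[X] = (6/7)·7/4 + (1/7)·0 = 3/2 ≈ 1.500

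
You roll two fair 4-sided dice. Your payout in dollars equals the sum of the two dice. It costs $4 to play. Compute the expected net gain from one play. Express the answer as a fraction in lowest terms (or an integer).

Distribution of the sum of the two dice: 2 w.p. 1/16, 3 w.p. 1/8, 4 w.p. 3/16, 5 w.p. 1/4, 6 w.p. 3/16, 7 w.p. 1/8, …
E[payout] = (1/16)·2 + (1/8)·3 + (3/16)·4 + (1/4)·5 + (3/16)·6 + (1/8)·7 + (1/16)·8 = 5
Expected profit = 5 − 4 = 1

$1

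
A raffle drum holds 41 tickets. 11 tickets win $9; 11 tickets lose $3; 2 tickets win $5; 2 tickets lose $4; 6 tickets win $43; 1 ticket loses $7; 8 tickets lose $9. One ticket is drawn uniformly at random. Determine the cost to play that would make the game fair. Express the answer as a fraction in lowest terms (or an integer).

247/41 dollars

E[payout] = (11/41)·9 + (11/41)·(-3) + (2/41)·5 + (2/41)·(-4) + (6/41)·43 + (1/41)·(-7) + (8/41)·(-9) = 247/41
Fair fee = E[payout] = 247/41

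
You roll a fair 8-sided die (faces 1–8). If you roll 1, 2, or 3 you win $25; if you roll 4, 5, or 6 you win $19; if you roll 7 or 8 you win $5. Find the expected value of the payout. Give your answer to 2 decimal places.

E[payout] = (1/4)·5 + (3/8)·19 + (3/8)·25 = 71/4
≈ $17.75

$17.75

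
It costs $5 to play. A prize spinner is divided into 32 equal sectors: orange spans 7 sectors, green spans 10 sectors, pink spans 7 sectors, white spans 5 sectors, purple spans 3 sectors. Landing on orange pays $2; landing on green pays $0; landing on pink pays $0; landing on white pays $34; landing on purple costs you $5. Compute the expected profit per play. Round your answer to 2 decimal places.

$0.28

E[payout] = (7/32)·2 + (10/32)·0 + (7/32)·0 + (5/32)·34 + (3/32)·(-5) = 169/32
Expected profit = 169/32 − 5 = 9/32 ≈ $0.28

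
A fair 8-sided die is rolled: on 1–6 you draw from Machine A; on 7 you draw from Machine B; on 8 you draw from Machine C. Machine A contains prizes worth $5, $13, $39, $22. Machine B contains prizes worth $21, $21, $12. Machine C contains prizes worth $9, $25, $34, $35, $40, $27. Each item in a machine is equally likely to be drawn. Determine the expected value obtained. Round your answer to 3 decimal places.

E[X | Machine A] = (5 + 13 + 39 + 22)/4 = 79/4
E[X | Machine B] = (21 + 21 + 12)/3 = 18
E[X | Machine C] = (9 + 25 + 34 + 35 + 40 + 27)/6 = 85/3
E[X] = (3/4)·79/4 + (1/8)·18 + (1/8)·85/3 = 989/48 ≈ 20.604

$20.604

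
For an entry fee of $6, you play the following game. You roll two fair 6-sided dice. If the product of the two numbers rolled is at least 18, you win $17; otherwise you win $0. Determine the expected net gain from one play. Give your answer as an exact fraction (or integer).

-23/18 dollars

E[payout] = (13/18)·0 + (5/18)·17 = 85/18
Expected profit = 85/18 − 6 = -23/18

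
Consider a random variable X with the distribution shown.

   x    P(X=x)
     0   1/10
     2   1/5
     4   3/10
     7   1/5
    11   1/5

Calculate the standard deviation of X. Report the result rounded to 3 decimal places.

3.544

E[X] = 26/5, E[X²] = 198/5
Var(X) = E[X²] − (E[X])² = 198/5 − 676/25 = 314/25
SD(X) = √(314/25) ≈ 3.544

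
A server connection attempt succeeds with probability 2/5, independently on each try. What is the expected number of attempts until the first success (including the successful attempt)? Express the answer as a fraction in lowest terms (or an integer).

5/2

For a geometric distribution, E[trials] = 1/p = 1/(2/5) = 5/2.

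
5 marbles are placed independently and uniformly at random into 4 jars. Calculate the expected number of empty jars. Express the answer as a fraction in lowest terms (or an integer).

243/256

Let Xⱼ=1 if jar j is empty. P(Xⱼ=1) = ((4-1)/4)^5 = 243/1024.
By linearity, E[#empty] = 4·243/1024 = 243/256.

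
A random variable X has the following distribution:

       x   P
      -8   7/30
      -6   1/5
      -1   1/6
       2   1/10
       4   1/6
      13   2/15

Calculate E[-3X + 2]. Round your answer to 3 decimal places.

3.900

E[-3x+2] = (7/30)·26 + (1/5)·20 + (1/6)·5 + (1/10)·(-4) + (1/6)·(-10) + (2/15)·(-37)
     = 39/10 ≈ 3.900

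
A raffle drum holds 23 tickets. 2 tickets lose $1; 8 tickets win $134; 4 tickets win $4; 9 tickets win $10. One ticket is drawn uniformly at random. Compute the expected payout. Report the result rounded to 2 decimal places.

$51.13

E[payout] = (2/23)·(-1) + (8/23)·134 + (4/23)·4 + (9/23)·10 = 1176/23
≈ $51.13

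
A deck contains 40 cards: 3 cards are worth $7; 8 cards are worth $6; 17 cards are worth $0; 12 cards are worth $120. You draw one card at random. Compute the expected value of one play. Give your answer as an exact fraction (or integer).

E[payout] = (3/40)·7 + (8/40)·6 + (17/40)·0 + (12/40)·120 = 1509/40

1509/40 dollars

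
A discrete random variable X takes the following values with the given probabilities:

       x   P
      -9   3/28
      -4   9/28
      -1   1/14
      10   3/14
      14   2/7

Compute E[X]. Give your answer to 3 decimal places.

E[X] = (3/28)·(-9) + (9/28)·(-4) + (1/14)·(-1) + (3/14)·10 + (2/7)·14
     = 107/28 ≈ 3.821

3.821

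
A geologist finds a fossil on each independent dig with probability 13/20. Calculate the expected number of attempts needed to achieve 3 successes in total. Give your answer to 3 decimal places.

By linearity (sum of 3 independent geometric waits), E[trials] = 3/p = 3/(13/20) = 60/13.
≈ 4.615

4.615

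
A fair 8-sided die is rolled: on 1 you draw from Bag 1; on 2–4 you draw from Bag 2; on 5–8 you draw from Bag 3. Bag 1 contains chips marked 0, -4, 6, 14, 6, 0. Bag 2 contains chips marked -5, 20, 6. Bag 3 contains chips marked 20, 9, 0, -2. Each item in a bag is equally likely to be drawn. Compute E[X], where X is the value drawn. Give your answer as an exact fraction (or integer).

E[X | Bag 1] = (0 − 4 + 6 + 14 + 6 + 0)/6 = 11/3
E[X | Bag 2] = (-5 + 20 + 6)/3 = 7
E[X | Bag 3] = (20 + 9 + 0 − 2)/4 = 27/4
E[X] = (1/8)·11/3 + (3/8)·7 + (1/2)·27/4 = 155/24

155/24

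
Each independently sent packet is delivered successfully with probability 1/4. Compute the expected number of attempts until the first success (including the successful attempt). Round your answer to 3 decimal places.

For a geometric distribution, E[trials] = 1/p = 1/(1/4) = 4.
≈ 4.000

4.000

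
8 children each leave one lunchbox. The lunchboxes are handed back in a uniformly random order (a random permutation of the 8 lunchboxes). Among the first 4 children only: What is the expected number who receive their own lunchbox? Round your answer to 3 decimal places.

0.500

Let Xᵢ = 1 if person i gets their own lunchbox. For each i, P(Xᵢ=1) = 1/8.
By linearity of expectation, E[X₁+…+X_4] = 4·(1/8) = 1/2.
≈ 0.500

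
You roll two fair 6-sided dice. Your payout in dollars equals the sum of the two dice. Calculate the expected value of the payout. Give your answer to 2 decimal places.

$7.00

Distribution of the sum of the two dice: 2 w.p. 1/36, 3 w.p. 1/18, 4 w.p. 1/12, 5 w.p. 1/9, 6 w.p. 5/36, 7 w.p. 1/6, …
E[payout] = (1/36)·2 + (1/18)·3 + (1/12)·4 + (1/9)·5 + (5/36)·6 + (1/6)·7 + (5/36)·8 + (1/9)·9 + (1/12)·10 + (1/18)·11 + (1/36)·12 = 7
≈ $7.00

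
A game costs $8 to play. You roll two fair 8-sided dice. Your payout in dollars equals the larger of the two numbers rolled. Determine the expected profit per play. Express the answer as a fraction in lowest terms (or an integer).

-35/16 dollars

Distribution of the larger of the two numbers rolled: 1 w.p. 1/64, 2 w.p. 3/64, 3 w.p. 5/64, 4 w.p. 7/64, 5 w.p. 9/64, 6 w.p. 11/64, …
E[payout] = (1/64)·1 + (3/64)·2 + (5/64)·3 + (7/64)·4 + (9/64)·5 + (11/64)·6 + (13/64)·7 + (15/64)·8 = 93/16
Expected profit = 93/16 − 8 = -35/16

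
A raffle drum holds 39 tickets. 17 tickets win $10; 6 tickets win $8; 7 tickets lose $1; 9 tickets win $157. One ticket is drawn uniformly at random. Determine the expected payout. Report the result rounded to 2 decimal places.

$41.64

E[payout] = (17/39)·10 + (6/39)·8 + (7/39)·(-1) + (9/39)·157 = 1624/39
≈ $41.64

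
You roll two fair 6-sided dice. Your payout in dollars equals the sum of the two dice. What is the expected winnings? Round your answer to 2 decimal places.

Distribution of the sum of the two dice: 2 w.p. 1/36, 3 w.p. 1/18, 4 w.p. 1/12, 5 w.p. 1/9, 6 w.p. 5/36, 7 w.p. 1/6, …
E[payout] = (1/36)·2 + (1/18)·3 + (1/12)·4 + (1/9)·5 + (5/36)·6 + (1/6)·7 + (5/36)·8 + (1/9)·9 + (1/12)·10 + (1/18)·11 + (1/36)·12 = 7
≈ $7.00

$7.00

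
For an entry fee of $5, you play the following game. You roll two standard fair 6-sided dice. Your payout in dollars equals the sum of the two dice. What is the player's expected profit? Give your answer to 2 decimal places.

$2.00

Distribution of the sum of the two dice: 2 w.p. 1/36, 3 w.p. 1/18, 4 w.p. 1/12, 5 w.p. 1/9, 6 w.p. 5/36, 7 w.p. 1/6, …
E[payout] = (1/36)·2 + (1/18)·3 + (1/12)·4 + (1/9)·5 + (5/36)·6 + (1/6)·7 + (5/36)·8 + (1/9)·9 + (1/12)·10 + (1/18)·11 + (1/36)·12 = 7
Expected profit = 7 − 5 = 2 ≈ $2.00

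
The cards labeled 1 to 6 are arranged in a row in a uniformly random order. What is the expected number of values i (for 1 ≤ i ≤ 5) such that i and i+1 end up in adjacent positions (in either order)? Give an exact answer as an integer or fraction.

5/3

For each i ∈ {1,…,5}, let Xᵢ = 1 if i and i+1 are adjacent. P(Xᵢ=1) = 2·(6−1)!/6! = 2/6.
By linearity, E[ΣXᵢ] = (5)·(2/6) = 5/3.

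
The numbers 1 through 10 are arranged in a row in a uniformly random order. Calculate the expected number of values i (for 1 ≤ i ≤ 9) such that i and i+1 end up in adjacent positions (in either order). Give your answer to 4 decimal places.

1.8000

For each i ∈ {1,…,9}, let Xᵢ = 1 if i and i+1 are adjacent. P(Xᵢ=1) = 2·(10−1)!/10! = 2/10.
By linearity, E[ΣXᵢ] = (9)·(2/10) = 9/5.
≈ 1.8000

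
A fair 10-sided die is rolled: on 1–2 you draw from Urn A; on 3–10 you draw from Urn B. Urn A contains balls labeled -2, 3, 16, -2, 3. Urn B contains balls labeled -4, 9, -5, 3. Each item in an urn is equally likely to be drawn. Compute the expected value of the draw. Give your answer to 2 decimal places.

1.32

E[X | Urn A] = (-2 + 3 + 16 − 2 + 3)/5 = 18/5
E[X | Urn B] = (-4 + 9 − 5 + 3)/4 = 3/4
E[X] = (1/5)·18/5 + (4/5)·3/4 = 33/25 ≈ 1.32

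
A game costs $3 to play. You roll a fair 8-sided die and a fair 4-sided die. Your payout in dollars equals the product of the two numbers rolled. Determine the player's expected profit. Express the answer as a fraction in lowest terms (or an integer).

33/4 dollars

Distribution of the product of the two numbers rolled: 1 w.p. 1/32, 2 w.p. 1/16, 3 w.p. 1/16, 4 w.p. 3/32, 5 w.p. 1/32, 6 w.p. 3/32, …
E[payout] = (1/32)·1 + (1/16)·2 + (1/16)·3 + (3/32)·4 + (1/32)·5 + (3/32)·6 + (1/32)·7 + (3/32)·8 + (1/32)·9 + (1/32)·10 + (3/32)·12 + (1/32)·14 + (1/32)·15 + (1/16)·16 + (1/32)·18 + (1/32)·20 + (1/32)·21 + (1/16)·24 + (1/32)·28 + (1/32)·32 = 45/4
Expected profit = 45/4 − 3 = 33/4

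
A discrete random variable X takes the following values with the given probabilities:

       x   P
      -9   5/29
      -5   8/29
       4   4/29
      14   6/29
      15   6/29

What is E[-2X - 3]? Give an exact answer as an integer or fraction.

E[-2x-3] = (5/29)·15 + (8/29)·7 + (4/29)·(-11) + (6/29)·(-31) + (6/29)·(-33)
     = -297/29

-297/29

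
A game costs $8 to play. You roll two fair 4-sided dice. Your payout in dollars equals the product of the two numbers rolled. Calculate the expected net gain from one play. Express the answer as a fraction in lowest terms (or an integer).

-7/4 dollars

Distribution of the product of the two numbers rolled: 1 w.p. 1/16, 2 w.p. 1/8, 3 w.p. 1/8, 4 w.p. 3/16, 6 w.p. 1/8, 8 w.p. 1/8, …
E[payout] = (1/16)·1 + (1/8)·2 + (1/8)·3 + (3/16)·4 + (1/8)·6 + (1/8)·8 + (1/16)·9 + (1/8)·12 + (1/16)·16 = 25/4
Expected profit = 25/4 − 8 = -7/4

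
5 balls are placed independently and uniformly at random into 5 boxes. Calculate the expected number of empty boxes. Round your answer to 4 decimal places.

1.6384

Let Xⱼ=1 if box j is empty. P(Xⱼ=1) = ((5-1)/5)^5 = 1024/3125.
By linearity, E[#empty] = 5·1024/3125 = 1024/625.
≈ 1.6384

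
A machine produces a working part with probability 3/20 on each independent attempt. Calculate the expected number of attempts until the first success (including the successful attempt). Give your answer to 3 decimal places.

6.667

For a geometric distribution, E[trials] = 1/p = 1/(3/20) = 20/3.
≈ 6.667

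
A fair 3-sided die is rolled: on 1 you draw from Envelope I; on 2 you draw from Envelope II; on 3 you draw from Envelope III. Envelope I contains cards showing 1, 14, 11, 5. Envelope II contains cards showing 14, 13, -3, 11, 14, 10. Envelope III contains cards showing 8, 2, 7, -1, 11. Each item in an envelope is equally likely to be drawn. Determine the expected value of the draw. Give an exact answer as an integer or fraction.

E[X | Envelope I] = (1 + 14 + 11 + 5)/4 = 31/4
E[X | Envelope II] = (14 + 13 − 3 + 11 + 14 + 10)/6 = 59/6
E[X | Envelope III] = (8 + 2 + 7 − 1 + 11)/5 = 27/5
E[X] = (1/3)·31/4 + (1/3)·59/6 + (1/3)·27/5 = 1379/180

1379/180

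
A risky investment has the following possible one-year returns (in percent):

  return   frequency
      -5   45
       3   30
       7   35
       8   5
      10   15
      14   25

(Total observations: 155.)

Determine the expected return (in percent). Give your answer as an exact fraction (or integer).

130/31

Total = 155, so P(return=-5) = 45/155, etc.
E[X] = (9/31)·(-5) + (6/31)·3 + (7/31)·7 + (1/31)·8 + (3/31)·10 + (5/31)·14
     = 130/31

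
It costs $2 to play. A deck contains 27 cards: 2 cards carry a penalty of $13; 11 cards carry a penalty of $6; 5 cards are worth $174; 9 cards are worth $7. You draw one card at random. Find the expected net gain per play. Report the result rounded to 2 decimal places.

E[payout] = (2/27)·(-13) + (11/27)·(-6) + (5/27)·174 + (9/27)·7 = 841/27
Expected profit = 841/27 − 2 = 787/27 ≈ $29.15

$29.15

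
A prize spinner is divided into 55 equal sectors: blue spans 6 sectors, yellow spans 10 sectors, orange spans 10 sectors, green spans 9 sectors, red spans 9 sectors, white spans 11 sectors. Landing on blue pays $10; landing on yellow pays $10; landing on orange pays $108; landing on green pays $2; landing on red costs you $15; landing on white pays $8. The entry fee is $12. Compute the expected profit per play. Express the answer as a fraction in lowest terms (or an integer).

E[payout] = (6/55)·10 + (10/55)·10 + (10/55)·108 + (9/55)·2 + (9/55)·(-15) + (11/55)·8 = 1211/55
Expected profit = 1211/55 − 12 = 551/55

551/55 dollars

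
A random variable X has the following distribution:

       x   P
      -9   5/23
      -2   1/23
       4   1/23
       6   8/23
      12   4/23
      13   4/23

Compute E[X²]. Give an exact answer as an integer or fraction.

1965/23

E[X²] = (5/23)·81 + (1/23)·4 + (1/23)·16 + (8/23)·36 + (4/23)·144 + (4/23)·169
     = 1965/23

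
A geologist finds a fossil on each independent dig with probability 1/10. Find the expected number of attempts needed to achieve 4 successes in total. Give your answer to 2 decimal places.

40.00

By linearity (sum of 4 independent geometric waits), E[trials] = 4/p = 4/(1/10) = 40.
≈ 40.00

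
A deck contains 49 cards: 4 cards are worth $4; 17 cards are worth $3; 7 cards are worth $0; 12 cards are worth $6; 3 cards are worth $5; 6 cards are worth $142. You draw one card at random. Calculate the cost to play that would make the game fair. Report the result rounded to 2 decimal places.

E[payout] = (4/49)·4 + (17/49)·3 + (7/49)·0 + (12/49)·6 + (3/49)·5 + (6/49)·142 = 1006/49
Fair fee = E[payout] = 1006/49 ≈ $20.53

$20.53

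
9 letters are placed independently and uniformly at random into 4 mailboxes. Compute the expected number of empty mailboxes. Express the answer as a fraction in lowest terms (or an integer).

19683/65536

Let Xⱼ=1 if mailbox j is empty. P(Xⱼ=1) = ((4-1)/4)^9 = 19683/262144.
By linearity, E[#empty] = 4·19683/262144 = 19683/65536.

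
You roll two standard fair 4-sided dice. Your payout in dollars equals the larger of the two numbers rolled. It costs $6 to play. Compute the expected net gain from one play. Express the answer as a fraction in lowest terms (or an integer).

Distribution of the larger of the two numbers rolled: 1 w.p. 1/16, 2 w.p. 3/16, 3 w.p. 5/16, 4 w.p. 7/16
E[payout] = (1/16)·1 + (3/16)·2 + (5/16)·3 + (7/16)·4 = 25/8
Expected profit = 25/8 − 6 = -23/8

-23/8 dollars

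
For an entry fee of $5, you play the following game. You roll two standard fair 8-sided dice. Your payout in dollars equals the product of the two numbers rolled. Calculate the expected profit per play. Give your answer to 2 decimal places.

Distribution of the product of the two numbers rolled: 1 w.p. 1/64, 2 w.p. 1/32, 3 w.p. 1/32, 4 w.p. 3/64, 5 w.p. 1/32, 6 w.p. 1/16, …
E[payout] = (1/64)·1 + (1/32)·2 + (1/32)·3 + (3/64)·4 + (1/32)·5 + (1/16)·6 + (1/32)·7 + (1/16)·8 + (1/64)·9 + (1/32)·10 + (1/16)·12 + (1/32)·14 + (1/32)·15 + (3/64)·16 + (1/32)·18 + (1/32)·20 + (1/32)·21 + (1/16)·24 + (1/64)·25 + (1/32)·28 + (1/32)·30 + (1/32)·32 + (1/32)·35 + (1/64)·36 + (1/32)·40 + (1/32)·42 + (1/32)·48 + (1/64)·49 + (1/32)·56 + (1/64)·64 = 81/4
Expected profit = 81/4 − 5 = 61/4 ≈ $15.25

$15.25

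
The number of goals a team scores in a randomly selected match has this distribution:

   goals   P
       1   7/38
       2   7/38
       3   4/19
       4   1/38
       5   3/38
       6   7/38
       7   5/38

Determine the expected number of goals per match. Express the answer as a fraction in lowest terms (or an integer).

E[X] = (7/38)·1 + (7/38)·2 + (4/19)·3 + (1/38)·4 + (3/38)·5 + (7/38)·6 + (5/38)·7
     = 141/38

141/38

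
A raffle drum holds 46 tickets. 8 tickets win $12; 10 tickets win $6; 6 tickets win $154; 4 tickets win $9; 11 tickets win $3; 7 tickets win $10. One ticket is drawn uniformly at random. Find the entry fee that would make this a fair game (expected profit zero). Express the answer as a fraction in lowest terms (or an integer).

E[payout] = (8/46)·12 + (10/46)·6 + (6/46)·154 + (4/46)·9 + (11/46)·3 + (7/46)·10 = 53/2
Fair fee = E[payout] = 53/2

53/2 dollars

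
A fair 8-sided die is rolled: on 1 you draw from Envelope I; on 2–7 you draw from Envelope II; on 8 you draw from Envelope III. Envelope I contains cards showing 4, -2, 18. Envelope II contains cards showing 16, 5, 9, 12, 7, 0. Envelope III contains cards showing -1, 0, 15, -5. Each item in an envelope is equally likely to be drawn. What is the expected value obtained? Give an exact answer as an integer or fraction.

E[X | Envelope I] = (4 − 2 + 18)/3 = 20/3
E[X | Envelope II] = (16 + 5 + 9 + 12 + 7 + 0)/6 = 49/6
E[X | Envelope III] = (-1 + 0 + 15 − 5)/4 = 9/4
E[X] = (1/8)·20/3 + (3/4)·49/6 + (1/8)·9/4 = 695/96

695/96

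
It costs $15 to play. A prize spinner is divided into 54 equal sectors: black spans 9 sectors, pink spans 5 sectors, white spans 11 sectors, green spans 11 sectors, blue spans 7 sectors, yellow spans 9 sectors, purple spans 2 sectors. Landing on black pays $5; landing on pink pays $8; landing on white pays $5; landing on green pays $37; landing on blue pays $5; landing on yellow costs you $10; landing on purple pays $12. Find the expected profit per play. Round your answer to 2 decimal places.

E[payout] = (9/54)·5 + (5/54)·8 + (11/54)·5 + (11/54)·37 + (7/54)·5 + (9/54)·(-10) + (2/54)·12 = 86/9
Expected profit = 86/9 − 15 = -49/9 ≈ -$5.44

-$5.44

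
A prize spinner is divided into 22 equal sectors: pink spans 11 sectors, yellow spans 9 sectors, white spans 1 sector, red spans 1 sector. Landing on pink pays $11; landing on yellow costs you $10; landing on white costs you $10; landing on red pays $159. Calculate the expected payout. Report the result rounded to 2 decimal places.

E[payout] = (11/22)·11 + (9/22)·(-10) + (1/22)·(-10) + (1/22)·159 = 90/11
≈ $8.18

$8.18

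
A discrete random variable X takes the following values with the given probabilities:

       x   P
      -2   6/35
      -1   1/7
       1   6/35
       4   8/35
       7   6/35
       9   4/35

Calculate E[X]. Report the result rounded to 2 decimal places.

2.83

E[X] = (6/35)·(-2) + (1/7)·(-1) + (6/35)·1 + (8/35)·4 + (6/35)·7 + (4/35)·9
     = 99/35 ≈ 2.83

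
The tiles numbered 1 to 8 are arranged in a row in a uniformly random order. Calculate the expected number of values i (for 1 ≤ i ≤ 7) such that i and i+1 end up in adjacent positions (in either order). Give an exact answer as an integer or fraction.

For each i ∈ {1,…,7}, let Xᵢ = 1 if i and i+1 are adjacent. P(Xᵢ=1) = 2·(8−1)!/8! = 2/8.
By linearity, E[ΣXᵢ] = (7)·(2/8) = 7/4.

7/4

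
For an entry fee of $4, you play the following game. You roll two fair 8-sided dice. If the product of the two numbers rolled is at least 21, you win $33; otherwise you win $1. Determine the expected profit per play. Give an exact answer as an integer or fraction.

$10

E[payout] = (19/32)·1 + (13/32)·33 = 14
Expected profit = 14 − 4 = 10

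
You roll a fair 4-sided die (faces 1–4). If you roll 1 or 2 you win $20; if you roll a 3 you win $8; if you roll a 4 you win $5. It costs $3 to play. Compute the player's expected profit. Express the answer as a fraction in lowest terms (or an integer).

E[payout] = (1/4)·5 + (1/4)·8 + (1/2)·20 = 53/4
Expected profit = 53/4 − 3 = 41/4

41/4 dollars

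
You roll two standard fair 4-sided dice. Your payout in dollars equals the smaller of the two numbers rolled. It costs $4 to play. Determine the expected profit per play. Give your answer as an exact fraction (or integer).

-17/8 dollars

Distribution of the smaller of the two numbers rolled: 1 w.p. 7/16, 2 w.p. 5/16, 3 w.p. 3/16, 4 w.p. 1/16
E[payout] = (7/16)·1 + (5/16)·2 + (3/16)·3 + (1/16)·4 = 15/8
Expected profit = 15/8 − 4 = -17/8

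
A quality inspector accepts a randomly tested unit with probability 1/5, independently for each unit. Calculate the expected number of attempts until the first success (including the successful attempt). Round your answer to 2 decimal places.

For a geometric distribution, E[trials] = 1/p = 1/(1/5) = 5.
≈ 5.00

5.00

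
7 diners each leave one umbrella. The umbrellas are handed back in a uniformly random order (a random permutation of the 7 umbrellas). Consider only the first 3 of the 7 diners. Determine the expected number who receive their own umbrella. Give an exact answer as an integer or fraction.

3/7

Let Xᵢ = 1 if person i gets their own umbrella. For each i, P(Xᵢ=1) = 1/7.
By linearity of expectation, E[X₁+…+X_3] = 3·(1/7) = 3/7.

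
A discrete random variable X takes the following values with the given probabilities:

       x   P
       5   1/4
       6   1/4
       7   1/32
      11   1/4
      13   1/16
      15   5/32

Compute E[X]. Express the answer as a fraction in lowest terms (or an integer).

71/8

E[X] = (1/4)·5 + (1/4)·6 + (1/32)·7 + (1/4)·11 + (1/16)·13 + (5/32)·15
     = 71/8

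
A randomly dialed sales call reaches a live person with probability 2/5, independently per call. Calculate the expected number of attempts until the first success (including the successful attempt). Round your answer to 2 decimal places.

For a geometric distribution, E[trials] = 1/p = 1/(2/5) = 5/2.
≈ 2.50

2.50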